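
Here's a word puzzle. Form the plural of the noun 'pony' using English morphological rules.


Apply rule: Change -y to -ies (consonant + y). 'pony' becomes 'ponies'.

ponies


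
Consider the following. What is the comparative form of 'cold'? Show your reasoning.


Apply comparative formation (add -er): 'cold' -> 'colder'.

colder


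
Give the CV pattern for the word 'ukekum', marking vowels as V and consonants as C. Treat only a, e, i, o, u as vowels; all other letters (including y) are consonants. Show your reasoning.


Letter mapping: u = V, k = C, e = V, k = C, u = V, m = C.

VCVCVC


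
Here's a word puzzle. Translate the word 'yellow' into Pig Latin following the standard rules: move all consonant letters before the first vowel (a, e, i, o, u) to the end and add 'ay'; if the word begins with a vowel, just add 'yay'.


'yellow': move consonant cluster 'y' to end and add 'ay': 'ellowyay'.

ellowyay


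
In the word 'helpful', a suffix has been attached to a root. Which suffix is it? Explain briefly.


The word 'helpful' = 'help' (root) + '-ful' (suffix). The suffix is '-ful'.

ful


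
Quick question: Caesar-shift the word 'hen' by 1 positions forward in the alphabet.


Shift each letter by 1: h -> i, e -> f, n -> o. Result: 'ifo'.

ifo


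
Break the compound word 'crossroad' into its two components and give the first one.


Split 'crossroad' into 'cross' + 'road'. The first part is 'cross'.

cross


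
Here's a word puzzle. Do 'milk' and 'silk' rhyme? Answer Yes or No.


Rime (stressed vowel + following sounds) of 'milk': -ilk = /ɪlk/
Rime of 'silk': -ilk = /ɪlk/
/ɪlk/ and /ɪlk/ are the same ending sound, so the words rhyme.

Yes


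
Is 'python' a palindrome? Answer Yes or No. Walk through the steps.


Forward: 'python'
Reversed: 'nohtyp'
They differ.

No


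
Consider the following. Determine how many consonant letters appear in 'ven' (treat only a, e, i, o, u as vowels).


Consonants in 'ven': v, n = 2 consonants.

2


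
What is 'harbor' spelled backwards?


Reverse 'harbor' character by character: 'robrah'.

robrah


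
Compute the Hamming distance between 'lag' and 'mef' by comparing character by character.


Alignment:
Position 1: 'l' vs 'm' = DIFFER
Position 2: 'a' vs 'e' = DIFFER
Position 3: 'g' vs 'f' = DIFFER
Total differences: 3

3


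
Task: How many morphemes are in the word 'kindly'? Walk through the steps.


Decomposition: kind (root) + -ly (suffix) = 2 morpheme(s)

2 morphemes


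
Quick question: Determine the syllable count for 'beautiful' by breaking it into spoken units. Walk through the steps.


Break 'beautiful' into syllables: beau-ti-ful -> beau | ti | ful = 3 syllables

3 syllables


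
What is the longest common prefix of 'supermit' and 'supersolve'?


Compare from the start: 5 characters match: 'super'. Mismatch at position 6: 'm' vs 's'.

super


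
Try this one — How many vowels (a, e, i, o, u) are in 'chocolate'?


Vowels in 'chocolate': o, o, a, e = 4 vowels.

4


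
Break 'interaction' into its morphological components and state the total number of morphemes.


Step 1: Identify prefix: 'inter' (meaning: between)
Step 2: Identify root: 'act'
Step 3: Identify suffix(es): 'ion'
Decomposition: inter- (prefix: between) + act (root) + -ion (suffix: act of)
Total morphemes: 3

3 morphemes (inter- (prefix: between) + act (root) + -ion (suffix: act of))


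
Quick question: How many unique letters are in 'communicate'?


Unique letters in 'communicate': {a, c, e, i, m, n, o, t, u} = 9 distinct letters.

9


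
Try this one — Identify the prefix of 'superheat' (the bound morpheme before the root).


The word 'superheat' = 'super' (prefix) + 'heat' (root). The prefix is 'super'.

super


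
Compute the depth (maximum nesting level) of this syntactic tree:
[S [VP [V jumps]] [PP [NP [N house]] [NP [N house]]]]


Count bracket nesting levels:
'[' at pos 0: depth = 1
'[' at pos 3: depth = 2
'[' at pos 7: depth = 3
'[' at pos 18: depth = 2
'[' at pos 22: depth = 3
'[' at pos 26: depth = 4
'[' at pos 37: depth = 3
'[' at pos 41: depth = 4
Maximum depth reached: 4

4


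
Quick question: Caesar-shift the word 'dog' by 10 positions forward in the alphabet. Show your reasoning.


Shift each letter by 10: d -> n, o -> y, g -> q. Result: 'nyq'.

nyq


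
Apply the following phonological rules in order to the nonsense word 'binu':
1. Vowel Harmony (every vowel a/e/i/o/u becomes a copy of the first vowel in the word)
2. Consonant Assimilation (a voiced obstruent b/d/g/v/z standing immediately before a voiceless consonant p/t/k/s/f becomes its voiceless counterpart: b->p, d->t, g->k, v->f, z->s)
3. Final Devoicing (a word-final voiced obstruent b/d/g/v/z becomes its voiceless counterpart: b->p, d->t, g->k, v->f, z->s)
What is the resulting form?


Starting form: 'binu'
Rule 1: Vowel Harmony: all vowels become 'i' (matching first vowel). 'binu' -> 'bini'
Rule 2: Consonant Assimilation: no voiced obstruent (b/d/g/v/z) stands immediately before a voiceless consonant (p/t/k/s/f). No change.
Rule 3: Final Devoicing: the word ends in the vowel 'i', not a consonant. No change.
Final form: 'bini'

bini


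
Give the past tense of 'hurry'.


Apply rule: Change -y to -ied. 'hurry' becomes 'hurried'.

hurried


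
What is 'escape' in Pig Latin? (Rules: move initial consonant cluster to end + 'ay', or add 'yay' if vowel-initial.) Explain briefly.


'escape' starts with a vowel, so add 'yay': 'escapeyay'.

escapeyay


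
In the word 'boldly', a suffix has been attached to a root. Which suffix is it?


The word 'boldly' = 'bold' (root) + '-ly' (suffix). The suffix is '-ly'.

ly


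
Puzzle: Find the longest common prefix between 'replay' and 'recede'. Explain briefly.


Compare from the start: 2 characters match: 're'. Mismatch at position 3: 'p' vs 'c'.

re


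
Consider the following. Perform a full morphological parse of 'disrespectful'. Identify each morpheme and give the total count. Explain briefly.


Step 1: Identify prefix: 'dis' (meaning: not/apart)
Step 2: Identify root: 'respect'
Step 3: Identify suffix(es): 'ful'
Decomposition: dis- (prefix: not/apart) + respect (root) + -ful (suffix: full of)
Total morphemes: 3

3 morphemes (dis- (prefix: not/apart) + respect (root) + -ful (suffix: full of))


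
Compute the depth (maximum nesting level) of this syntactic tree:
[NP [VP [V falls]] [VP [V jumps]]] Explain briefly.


Count bracket nesting levels:
'[' at pos 0: depth = 1
'[' at pos 4: depth = 2
'[' at pos 8: depth = 3
'[' at pos 19: depth = 2
'[' at pos 23: depth = 3
Maximum depth reached: 3

3


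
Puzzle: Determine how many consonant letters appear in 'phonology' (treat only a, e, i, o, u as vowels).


Consonants in 'phonology': p, h, n, l, g, y = 6 consonants.

6


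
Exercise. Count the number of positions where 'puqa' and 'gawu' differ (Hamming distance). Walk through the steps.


Alignment:
Position 1: 'p' vs 'g' = DIFFER
Position 2: 'u' vs 'a' = DIFFER
Position 3: 'q' vs 'w' = DIFFER
Position 4: 'a' vs 'u' = DIFFER
Total differences: 4

4


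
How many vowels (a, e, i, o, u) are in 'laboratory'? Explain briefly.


Vowels in 'laboratory': a, o, a, o = 4 vowels.

4


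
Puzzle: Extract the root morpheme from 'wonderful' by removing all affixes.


Remove suffix '-ful' from 'wonderful' to get root 'wonder'.

wonder


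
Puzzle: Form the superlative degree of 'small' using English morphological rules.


Apply superlative formation (add -est): 'small' -> 'smallest'.

smallest


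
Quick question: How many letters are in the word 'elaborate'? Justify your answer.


Spell out 'elaborate' and number each letter: e(1), l(2), a(3), b(4), o(5), r(6), a(7), t(8), e(9). Total: 9 letters.

9


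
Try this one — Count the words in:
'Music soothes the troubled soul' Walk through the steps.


Split into words: Music | soothes | the | troubled | soul = 5 words.

5


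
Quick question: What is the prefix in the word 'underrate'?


The word 'underrate' = 'under' (prefix) + 'rate' (root). The prefix is 'under'.

under


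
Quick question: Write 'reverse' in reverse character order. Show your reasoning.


Reverse 'reverse' character by character: 'esrever'.

esrever


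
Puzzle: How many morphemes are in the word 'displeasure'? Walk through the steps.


Decomposition: dis- (prefix) + please (root) + -ure (suffix) = 3 morpheme(s)

3 morphemes


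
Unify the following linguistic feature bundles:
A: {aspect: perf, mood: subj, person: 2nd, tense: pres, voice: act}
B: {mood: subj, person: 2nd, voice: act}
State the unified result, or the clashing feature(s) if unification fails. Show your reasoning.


Compare features:
aspect: A=perf vs B=_ -> unified: perf
mood: A=subj vs B=subj -> unified: subj
person: A=2nd vs B=2nd -> unified: 2nd
tense: A=pres vs B=_ -> unified: pres
voice: A=act vs B=act -> unified: act
No clashes found.

Unified: {aspect: perf, mood: subj, person: 2nd, tense: pres, voice: act}


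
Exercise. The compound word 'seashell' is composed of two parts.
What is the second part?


Split 'seashell' into 'sea' + 'shell'. The second part is 'shell'.

shell


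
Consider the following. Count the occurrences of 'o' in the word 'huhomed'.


Letter 'o' in 'huhomed': found at position(s) 4 = 1 occurrence(s).

1


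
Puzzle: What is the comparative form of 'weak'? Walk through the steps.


Apply comparative formation (add -er): 'weak' -> 'weaker'.

weaker


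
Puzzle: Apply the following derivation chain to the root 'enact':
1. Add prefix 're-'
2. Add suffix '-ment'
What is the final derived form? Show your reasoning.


Step 1: Add prefix 're-' to 'enact' = 'reenact'
Step 2: Add suffix '-ment' to 'reenact' = 'reenactment'

reenactment


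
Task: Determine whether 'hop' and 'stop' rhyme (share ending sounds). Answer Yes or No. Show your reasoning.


Rime (stressed vowel + following sounds) of 'hop': -op = /ɒp/
Rime of 'stop': -op = /ɒp/
/ɒp/ and /ɒp/ are the same ending sound, so the words rhyme.

Yes


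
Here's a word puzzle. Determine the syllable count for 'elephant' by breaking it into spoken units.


Break 'elephant' into syllables: el-e-phant -> el | e | phant = 3 syllables

3 syllables


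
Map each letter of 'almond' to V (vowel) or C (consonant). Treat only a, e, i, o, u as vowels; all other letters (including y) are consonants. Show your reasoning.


Letter mapping: a = V, l = C, m = C, o = V, n = C, d = C.

VCCVCC


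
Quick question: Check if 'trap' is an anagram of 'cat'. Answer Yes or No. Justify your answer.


Sorted letters of 'trap': 'aprt'
Sorted letters of 'cat': 'act'
They do not match.

No


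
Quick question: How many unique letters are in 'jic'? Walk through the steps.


Unique letters in 'jic': {c, i, j} = 3 distinct letters.

3


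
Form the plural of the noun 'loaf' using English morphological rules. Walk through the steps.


Apply rule: Change -f to -ves. 'loaf' becomes 'loaves'.

loaves


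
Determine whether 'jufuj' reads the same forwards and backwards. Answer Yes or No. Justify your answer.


Forward: 'jufuj'
Reversed: 'jufuj'
They are identical.

Yes


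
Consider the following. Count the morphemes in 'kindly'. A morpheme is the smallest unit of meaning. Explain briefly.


Decomposition: kind (root) + -ly (suffix) = 2 morpheme(s)

2 morphemes


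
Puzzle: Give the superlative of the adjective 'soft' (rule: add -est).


Apply superlative formation (add -est): 'soft' -> 'softest'.

softest


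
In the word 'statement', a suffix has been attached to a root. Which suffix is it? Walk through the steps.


The word 'statement' = 'state' (root) + '-ment' (suffix). The suffix is '-ment'.

ment


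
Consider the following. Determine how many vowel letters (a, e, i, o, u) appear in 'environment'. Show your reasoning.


Vowels in 'environment': e, i, o, e = 4 vowels.

4


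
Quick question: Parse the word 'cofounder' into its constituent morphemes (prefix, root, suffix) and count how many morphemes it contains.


Step 1: Identify prefix: 'co' (meaning: together)
Step 2: Identify root: 'found'
Step 3: Identify suffix(es): 'er'
Decomposition: co- (prefix: together) + found (root) + -er (suffix: one who)
Total morphemes: 3

3 morphemes (co- (prefix: together) + found (root) + -er (suffix: one who))


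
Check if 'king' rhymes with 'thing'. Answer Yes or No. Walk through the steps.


Rime (stressed vowel + following sounds) of 'king': -ing = /ɪŋ/
Rime of 'thing': -ing = /ɪŋ/
/ɪŋ/ and /ɪŋ/ are the same ending sound, so the words rhyme.

Yes


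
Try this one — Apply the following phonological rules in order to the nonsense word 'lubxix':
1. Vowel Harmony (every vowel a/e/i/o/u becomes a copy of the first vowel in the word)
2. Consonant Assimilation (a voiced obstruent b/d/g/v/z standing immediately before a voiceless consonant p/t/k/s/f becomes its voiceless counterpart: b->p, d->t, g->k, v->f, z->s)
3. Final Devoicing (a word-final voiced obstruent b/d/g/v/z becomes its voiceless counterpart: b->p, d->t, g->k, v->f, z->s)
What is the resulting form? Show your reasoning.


Starting form: 'lubxix'
Rule 1: Vowel Harmony: all vowels become 'u' (matching first vowel). 'lubxix' -> 'lubxux'
Rule 2: Consonant Assimilation: no voiced obstruent (b/d/g/v/z) stands immediately before a voiceless consonant (p/t/k/s/f). No change.
Rule 3: Final Devoicing: final consonant 'x' is not one of the voiced obstruents b/d/g/v/z. No change.
Final form: 'lubxux'

lubxux


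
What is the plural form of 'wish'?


Apply rule: Add -es (sibilant/fricative ending). 'wish' becomes 'wishes'.

wishes


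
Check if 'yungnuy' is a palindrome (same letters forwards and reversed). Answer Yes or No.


Forward: 'yungnuy'
Reversed: 'yungnuy'
They are identical.

Yes


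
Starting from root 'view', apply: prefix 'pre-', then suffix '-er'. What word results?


Step 1: Add prefix 'pre-' to 'view' = 'preview'
Step 2: Add suffix '-er' to 'preview' = 'previewer'

previewer


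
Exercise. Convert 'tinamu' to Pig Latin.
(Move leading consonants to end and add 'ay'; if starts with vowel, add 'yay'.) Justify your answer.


'tinamu': move consonant cluster 't' to end and add 'ay': 'inamutay'.

inamutay


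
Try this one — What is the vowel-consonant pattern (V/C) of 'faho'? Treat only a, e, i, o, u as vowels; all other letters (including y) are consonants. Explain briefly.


Letter mapping: f = C, a = V, h = C, o = V.

CVCV


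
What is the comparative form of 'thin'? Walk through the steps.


Apply comparative formation (double final consonant, add -er): 'thin' -> 'thinner'.

thinner


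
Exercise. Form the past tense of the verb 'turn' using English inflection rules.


Apply rule: Add -ed. 'turn' becomes 'turned'.

turned


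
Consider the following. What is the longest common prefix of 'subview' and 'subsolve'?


Compare from the start: 3 characters match: 'sub'. Mismatch at position 4: 'v' vs 's'.

sub


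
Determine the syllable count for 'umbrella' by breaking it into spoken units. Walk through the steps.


Break 'umbrella' into syllables: um-brel-la -> um | brel | la = 3 syllables

3 syllables


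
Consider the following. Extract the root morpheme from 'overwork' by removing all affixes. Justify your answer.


Remove prefix 'over' from 'overwork' to get root 'work'.

work


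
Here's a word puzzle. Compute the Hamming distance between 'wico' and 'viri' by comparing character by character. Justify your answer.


Alignment:
Position 1: 'w' vs 'v' = DIFFER
Position 2: 'i' vs 'i' = match
Position 3: 'c' vs 'r' = DIFFER
Position 4: 'o' vs 'i' = DIFFER
Total differences: 3

3


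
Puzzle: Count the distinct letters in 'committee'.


Unique letters in 'committee': {c, e, i, m, o, t} = 6 distinct letters.

6


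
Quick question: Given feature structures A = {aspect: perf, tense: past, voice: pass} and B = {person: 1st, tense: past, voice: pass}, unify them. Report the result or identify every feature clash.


Compare features:
aspect: A=perf vs B=_ -> unified: perf
person: A=_ vs B=1st -> unified: 1st
tense: A=past vs B=past -> unified: past
voice: A=pass vs B=pass -> unified: pass
No clashes found.

Unified: {aspect: perf, person: 1st, tense: past, voice: pass}


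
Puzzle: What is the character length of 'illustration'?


Spell out 'illustration' and number each letter: i(1), l(2), l(3), u(4), s(5), t(6), r(7), a(8), t(9), i(10), o(11), n(12). Total: 12 letters.

12


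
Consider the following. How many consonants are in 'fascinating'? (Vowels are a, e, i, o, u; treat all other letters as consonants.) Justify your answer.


Consonants in 'fascinating': f, s, c, n, t, n, g = 7 consonants.

7


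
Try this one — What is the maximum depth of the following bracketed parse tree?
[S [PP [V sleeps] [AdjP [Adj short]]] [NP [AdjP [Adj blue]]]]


Count bracket nesting levels:
'[' at pos 0: depth = 1
'[' at pos 3: depth = 2
'[' at pos 7: depth = 3
'[' at pos 18: depth = 3
'[' at pos 24: depth = 4
'[' at pos 38: depth = 2
'[' at pos 42: depth = 3
'[' at pos 48: depth = 4
Maximum depth reached: 4

4


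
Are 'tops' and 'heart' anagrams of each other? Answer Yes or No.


Sorted letters of 'tops': 'opst'
Sorted letters of 'heart': 'aehrt'
They do not match.

No


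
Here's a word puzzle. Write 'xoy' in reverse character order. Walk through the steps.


Reverse 'xoy' character by character: 'yox'.

yox


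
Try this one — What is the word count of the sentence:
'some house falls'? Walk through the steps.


Split into words: some | house | falls = 3 words.

3


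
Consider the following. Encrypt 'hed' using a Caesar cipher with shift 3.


Shift each letter by 3: h -> k, e -> h, d -> g. Result: 'khg'.

khg


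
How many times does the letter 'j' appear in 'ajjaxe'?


Letter 'j' in 'ajjaxe': found at position(s) 2, 3 = 2 occurrence(s).

2


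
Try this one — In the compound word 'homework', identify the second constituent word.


Split 'homework' into 'home' + 'work'. The second part is 'work'.

work


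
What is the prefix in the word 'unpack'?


The word 'unpack' = 'un' (prefix) + 'pack' (root). The prefix is 'un'.

un


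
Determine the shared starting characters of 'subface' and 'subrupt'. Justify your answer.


Compare from the start: 3 characters match: 'sub'. Mismatch at position 4: 'f' vs 'r'.

sub


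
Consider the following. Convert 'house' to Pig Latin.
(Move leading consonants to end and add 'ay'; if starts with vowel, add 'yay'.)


'house': move consonant cluster 'h' to end and add 'ay': 'ousehay'.

ousehay


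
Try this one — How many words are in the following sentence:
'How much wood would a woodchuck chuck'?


Split into words: How | much | wood | would | a | woodchuck | chuck = 7 words.

7


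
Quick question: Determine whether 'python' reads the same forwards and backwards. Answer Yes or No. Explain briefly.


Forward: 'python'
Reversed: 'nohtyp'
They differ.

No


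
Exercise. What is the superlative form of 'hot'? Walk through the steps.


Apply superlative formation (double final consonant, add -est): 'hot' -> 'hottest'.

hottest


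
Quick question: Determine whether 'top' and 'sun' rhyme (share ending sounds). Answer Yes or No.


Rime (stressed vowel + following sounds) of 'top': -op = /ɒp/
Rime of 'sun': -un = /ʌn/
/ɒp/ and /ʌn/ are different ending sounds, so the words do not rhyme.

No


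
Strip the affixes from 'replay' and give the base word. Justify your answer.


Remove prefix 're' from 'replay' to get root 'play'.

play


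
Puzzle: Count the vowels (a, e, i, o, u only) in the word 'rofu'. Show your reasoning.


Vowels in 'rofu': o, u = 2 vowels.

2


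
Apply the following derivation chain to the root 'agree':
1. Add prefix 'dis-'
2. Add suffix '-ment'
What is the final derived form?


Step 1: Add prefix 'dis-' to 'agree' = 'disagree'
Step 2: Add suffix '-ment' to 'disagree' = 'disagreement'

disagreement


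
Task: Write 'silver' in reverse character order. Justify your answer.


Reverse 'silver' character by character: 'revlis'.

revlis


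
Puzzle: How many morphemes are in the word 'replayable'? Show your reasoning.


Decomposition: re- (prefix) + play (root) + -able (suffix) = 3 morpheme(s)

3 morphemes


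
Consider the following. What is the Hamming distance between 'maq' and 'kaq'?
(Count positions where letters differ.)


Alignment:
Position 1: 'm' vs 'k' = DIFFER
Position 2: 'a' vs 'a' = match
Position 3: 'q' vs 'q' = match
Total differences: 1

1


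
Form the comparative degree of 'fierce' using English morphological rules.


Apply comparative formation (ends in e: add -r): 'fierce' -> 'fiercer'.

fiercer


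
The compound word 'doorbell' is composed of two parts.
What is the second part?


Split 'doorbell' into 'door' + 'bell'. The second part is 'bell'.

bell


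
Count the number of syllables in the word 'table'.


Break 'table' into syllables: ta-ble -> ta | ble = 2 syllables

2 syllables


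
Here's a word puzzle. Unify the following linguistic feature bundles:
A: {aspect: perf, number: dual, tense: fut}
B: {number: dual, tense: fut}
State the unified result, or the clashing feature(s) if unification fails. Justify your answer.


Compare features:
aspect: A=perf vs B=_ -> unified: perf
number: A=dual vs B=dual -> unified: dual
tense: A=fut vs B=fut -> unified: fut
No clashes found.

Unified: {aspect: perf, number: dual, tense: fut}


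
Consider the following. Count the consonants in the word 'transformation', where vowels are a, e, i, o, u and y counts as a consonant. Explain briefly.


Consonants in 'transformation': t, r, n, s, f, r, m, t, n = 9 consonants.

9


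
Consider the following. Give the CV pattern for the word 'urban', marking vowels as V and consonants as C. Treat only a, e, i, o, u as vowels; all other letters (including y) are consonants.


Letter mapping: u = V, r = C, b = C, a = V, n = C.

VCCVC


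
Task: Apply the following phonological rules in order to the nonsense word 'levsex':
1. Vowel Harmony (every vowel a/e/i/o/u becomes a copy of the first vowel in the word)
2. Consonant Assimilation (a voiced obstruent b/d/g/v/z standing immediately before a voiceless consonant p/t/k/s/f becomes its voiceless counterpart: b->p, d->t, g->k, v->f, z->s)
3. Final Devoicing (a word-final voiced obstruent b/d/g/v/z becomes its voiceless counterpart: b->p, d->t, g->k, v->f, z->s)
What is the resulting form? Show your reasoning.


Starting form: 'levsex'
Rule 1: Vowel Harmony: all vowels already match. No change.
Rule 2: Consonant Assimilation: voiced obstruent before voiceless consonant becomes voiceless ('vs' -> 'fs'). 'levsex' -> 'lefsex'
Rule 3: Final Devoicing: final consonant 'x' is not one of the voiced obstruents b/d/g/v/z. No change.
Final form: 'lefsex'

lefsex


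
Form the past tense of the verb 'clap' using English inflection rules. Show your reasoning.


Apply rule: Double final consonant and add -ed. 'clap' becomes 'clapped'.

clapped


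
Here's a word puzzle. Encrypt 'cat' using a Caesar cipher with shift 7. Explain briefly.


Shift each letter by 7: c -> j, a -> h, t -> a. Result: 'jha'.

jha


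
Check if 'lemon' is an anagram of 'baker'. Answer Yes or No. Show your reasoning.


Sorted letters of 'lemon': 'elmno'
Sorted letters of 'baker': 'abekr'
They do not match.

No


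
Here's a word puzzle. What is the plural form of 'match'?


Apply rule: Add -es (sibilant/fricative ending). 'match' becomes 'matches'.

matches


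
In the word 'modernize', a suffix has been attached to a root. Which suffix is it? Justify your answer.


The word 'modernize' = 'modern' (root) + '-ize' (suffix). The suffix is '-ize'.

ize


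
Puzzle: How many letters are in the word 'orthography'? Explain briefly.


Spell out 'orthography' and number each letter: o(1), r(2), t(3), h(4), o(5), g(6), r(7), a(8), p(9), h(10), y(11). Total: 11 letters.

11


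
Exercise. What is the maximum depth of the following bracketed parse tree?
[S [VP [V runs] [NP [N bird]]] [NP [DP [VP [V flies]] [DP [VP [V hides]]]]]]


Count bracket nesting levels:
'[' at pos 0: depth = 1
'[' at pos 3: depth = 2
'[' at pos 7: depth = 3
'[' at pos 16: depth = 3
'[' at pos 20: depth = 4
'[' at pos 31: depth = 2
'[' at pos 35: depth = 3
'[' at pos 39: depth = 4
'[' at pos 43: depth = 5
'[' at pos 54: depth = 4
'[' at pos 58: depth = 5
'[' at pos 62: depth = 6
Maximum depth reached: 6

6


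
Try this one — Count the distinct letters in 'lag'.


Unique letters in 'lag': {a, g, l} = 3 distinct letters.

3


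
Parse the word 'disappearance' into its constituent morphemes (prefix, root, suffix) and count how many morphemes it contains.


Step 1: Identify prefix: 'dis' (meaning: not/apart)
Step 2: Identify root: 'appear'
Step 3: Identify suffix(es): 'ance'
Decomposition: dis- (prefix: not/apart) + appear (root) + -ance (suffix: state/act)
Total morphemes: 3

3 morphemes (dis- (prefix: not/apart) + appear (root) + -ance (suffix: state/act))


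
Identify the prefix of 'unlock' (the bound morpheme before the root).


The word 'unlock' = 'un' (prefix) + 'lock' (root). The prefix is 'un'.

un


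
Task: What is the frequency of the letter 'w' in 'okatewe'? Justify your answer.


Letter 'w' in 'okatewe': found at position(s) 6 = 1 occurrence(s).

1


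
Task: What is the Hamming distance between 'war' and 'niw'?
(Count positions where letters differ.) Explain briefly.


Alignment:
Position 1: 'w' vs 'n' = DIFFER
Position 2: 'a' vs 'i' = DIFFER
Position 3: 'r' vs 'w' = DIFFER
Total differences: 3

3


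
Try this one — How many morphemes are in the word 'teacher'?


Decomposition: teach (root) + -er (suffix) = 2 morpheme(s)

2 morphemes


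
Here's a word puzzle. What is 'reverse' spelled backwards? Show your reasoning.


Reverse 'reverse' character by character: 'esrever'.

esrever


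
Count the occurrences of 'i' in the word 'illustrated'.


Letter 'i' in 'illustrated': found at position(s) 1 = 1 occurrence(s).

1


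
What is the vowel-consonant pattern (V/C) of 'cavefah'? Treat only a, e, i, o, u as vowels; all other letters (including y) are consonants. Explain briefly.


Letter mapping: c = C, a = V, v = C, e = V, f = C, a = V, h = C.

CVCVCVC


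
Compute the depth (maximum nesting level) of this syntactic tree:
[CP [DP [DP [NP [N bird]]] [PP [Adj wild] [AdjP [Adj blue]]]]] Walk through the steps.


Count bracket nesting levels:
'[' at pos 0: depth = 1
'[' at pos 4: depth = 2
'[' at pos 8: depth = 3
'[' at pos 12: depth = 4
'[' at pos 16: depth = 5
'[' at pos 27: depth = 3
'[' at pos 31: depth = 4
'[' at pos 42: depth = 4
'[' at pos 48: depth = 5
Maximum depth reached: 5

5


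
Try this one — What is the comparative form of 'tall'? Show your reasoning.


Apply comparative formation (add -er): 'tall' -> 'taller'.

taller


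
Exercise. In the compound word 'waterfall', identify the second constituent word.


Split 'waterfall' into 'water' + 'fall'. The second part is 'fall'.

fall


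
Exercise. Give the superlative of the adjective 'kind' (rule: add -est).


Apply superlative formation (add -est): 'kind' -> 'kindest'.

kindest


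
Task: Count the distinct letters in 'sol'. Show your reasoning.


Unique letters in 'sol': {l, o, s} = 3 distinct letters.

3


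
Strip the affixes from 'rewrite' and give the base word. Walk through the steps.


Remove prefix 're' from 'rewrite' to get root 'write'.

write


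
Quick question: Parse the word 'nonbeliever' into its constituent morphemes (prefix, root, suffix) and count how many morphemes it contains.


Step 1: Identify prefix: 'non' (meaning: not)
Step 2: Identify root: 'believe'
Step 3: Identify suffix(es): 'er'
Decomposition: non- (prefix: not) + believe (root) + -er (suffix: one who)
Total morphemes: 3

3 morphemes (non- (prefix: not) + believe (root) + -er (suffix: one who))


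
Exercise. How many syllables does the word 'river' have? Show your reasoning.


Break 'river' into syllables: riv-er -> riv | er = 2 syllables

2 syllables


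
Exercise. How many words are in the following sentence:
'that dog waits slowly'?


Split into words: that | dog | waits | slowly = 4 words.

4


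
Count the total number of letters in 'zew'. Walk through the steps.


Spell out 'zew' and number each letter: z(1), e(2), w(3). Total: 3 letters.

3


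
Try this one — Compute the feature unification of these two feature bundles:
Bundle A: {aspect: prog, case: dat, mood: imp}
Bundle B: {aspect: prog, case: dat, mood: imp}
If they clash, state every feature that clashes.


Compare features:
aspect: A=prog vs B=prog -> unified: prog
case: A=dat vs B=dat -> unified: dat
mood: A=imp vs B=imp -> unified: imp
No clashes found.

Unified: {aspect: prog, case: dat, mood: imp}


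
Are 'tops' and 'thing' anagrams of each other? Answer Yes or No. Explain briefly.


Sorted letters of 'tops': 'opst'
Sorted letters of 'thing': 'ghint'
They do not match.

No


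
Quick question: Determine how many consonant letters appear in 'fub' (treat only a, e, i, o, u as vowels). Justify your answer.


Consonants in 'fub': f, b = 2 consonants.

2


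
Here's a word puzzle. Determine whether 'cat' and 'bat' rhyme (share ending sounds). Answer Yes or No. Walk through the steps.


Rime (stressed vowel + following sounds) of 'cat': -at = /æt/
Rime of 'bat': -at = /æt/
/æt/ and /æt/ are the same ending sound, so the words rhyme.

Yes


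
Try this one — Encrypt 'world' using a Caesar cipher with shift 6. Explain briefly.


Shift each letter by 6: w -> c, o -> u, r -> x, l -> r, d -> j. Result: 'cuxrj'.

cuxrj


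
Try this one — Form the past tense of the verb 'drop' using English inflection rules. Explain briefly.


Apply rule: Double final consonant and add -ed. 'drop' becomes 'dropped'.

dropped


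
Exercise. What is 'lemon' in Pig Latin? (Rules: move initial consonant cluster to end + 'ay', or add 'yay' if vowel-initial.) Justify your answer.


'lemon': move consonant cluster 'l' to end and add 'ay': 'emonlay'.

emonlay


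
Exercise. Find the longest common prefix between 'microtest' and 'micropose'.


Compare from the start: 5 characters match: 'micro'. Mismatch at position 6: 't' vs 'p'.

micro


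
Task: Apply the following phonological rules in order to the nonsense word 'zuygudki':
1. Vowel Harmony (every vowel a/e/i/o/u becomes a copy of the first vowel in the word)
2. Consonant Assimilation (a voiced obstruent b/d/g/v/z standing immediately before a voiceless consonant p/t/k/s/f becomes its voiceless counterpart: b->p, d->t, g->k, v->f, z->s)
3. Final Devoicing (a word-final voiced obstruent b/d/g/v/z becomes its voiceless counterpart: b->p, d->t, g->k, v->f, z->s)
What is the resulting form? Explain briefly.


Starting form: 'zuygudki'
Rule 1: Vowel Harmony: all vowels become 'u' (matching first vowel). 'zuygudki' -> 'zuygudku'
Rule 2: Consonant Assimilation: voiced obstruent before voiceless consonant becomes voiceless ('dk' -> 'tk'). 'zuygudku' -> 'zuygutku'
Rule 3: Final Devoicing: the word ends in the vowel 'u', not a consonant. No change.
Final form: 'zuygutku'

zuygutku


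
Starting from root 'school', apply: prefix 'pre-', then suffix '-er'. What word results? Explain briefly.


Step 1: Add prefix 'pre-' to 'school' = 'preschool'
Step 2: Add suffix '-er' to 'preschool' = 'preschooler'

preschooler


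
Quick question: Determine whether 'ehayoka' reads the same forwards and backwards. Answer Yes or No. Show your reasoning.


Forward: 'ehayoka'
Reversed: 'akoyahe'
They differ.

No


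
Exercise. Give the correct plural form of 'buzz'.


Apply rule: Add -es (sibilant/fricative ending). 'buzz' becomes 'buzzes'.

buzzes


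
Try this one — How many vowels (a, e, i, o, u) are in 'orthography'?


Vowels in 'orthography': o, o, a = 3 vowels.

3


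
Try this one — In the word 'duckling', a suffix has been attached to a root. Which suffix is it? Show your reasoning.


The word 'duckling' = 'duck' (root) + '-ling' (suffix). The suffix is '-ling'.

ling


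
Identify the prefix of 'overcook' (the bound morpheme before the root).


The word 'overcook' = 'over' (prefix) + 'cook' (root). The prefix is 'over'.

over


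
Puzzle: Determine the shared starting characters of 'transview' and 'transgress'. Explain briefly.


Compare from the start: 5 characters match: 'trans'. Mismatch at position 6: 'v' vs 'g'.

trans


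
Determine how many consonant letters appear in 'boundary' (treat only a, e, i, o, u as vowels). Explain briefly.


Consonants in 'boundary': b, n, d, r, y = 5 consonants.

5


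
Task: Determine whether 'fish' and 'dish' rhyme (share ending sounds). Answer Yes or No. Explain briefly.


Rime (stressed vowel + following sounds) of 'fish': -ish = /ɪʃ/
Rime of 'dish': -ish = /ɪʃ/
/ɪʃ/ and /ɪʃ/ are the same ending sound, so the words rhyme.

Yes


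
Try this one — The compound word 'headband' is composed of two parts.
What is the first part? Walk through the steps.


Split 'headband' into 'head' + 'band'. The first part is 'head'.

head


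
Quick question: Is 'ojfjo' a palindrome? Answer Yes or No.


Forward: 'ojfjo'
Reversed: 'ojfjo'
They are identical.

Yes


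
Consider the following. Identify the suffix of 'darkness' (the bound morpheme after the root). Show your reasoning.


The word 'darkness' = 'dark' (root) + '-ness' (suffix). The suffix is '-ness'.

ness


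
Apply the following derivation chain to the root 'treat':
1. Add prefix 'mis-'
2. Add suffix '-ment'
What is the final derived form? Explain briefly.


Step 1: Add prefix 'mis-' to 'treat' = 'mistreat'
Step 2: Add suffix '-ment' to 'mistreat' = 'mistreatment'

mistreatment


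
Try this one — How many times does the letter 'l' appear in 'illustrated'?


Letter 'l' in 'illustrated': found at position(s) 2, 3 = 2 occurrence(s).

2


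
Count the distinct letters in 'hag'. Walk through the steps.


Unique letters in 'hag': {a, g, h} = 3 distinct letters.

3


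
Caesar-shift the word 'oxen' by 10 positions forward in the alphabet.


Shift each letter by 10: o -> y, x -> h, e -> o, n -> x. Result: 'yhox'.

yhox


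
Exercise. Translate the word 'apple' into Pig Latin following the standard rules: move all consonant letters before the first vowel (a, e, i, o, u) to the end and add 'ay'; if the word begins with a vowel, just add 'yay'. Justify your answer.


'apple' starts with a vowel, so add 'yay': 'appleyay'.

appleyay


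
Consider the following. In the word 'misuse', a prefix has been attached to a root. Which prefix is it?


The word 'misuse' = 'mis' (prefix) + 'use' (root). The prefix is 'mis'.

mis


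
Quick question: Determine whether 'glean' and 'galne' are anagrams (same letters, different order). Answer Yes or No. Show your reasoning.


Sorted letters of 'glean': 'aegln'
Sorted letters of 'galne': 'aegln'
They match.

Yes


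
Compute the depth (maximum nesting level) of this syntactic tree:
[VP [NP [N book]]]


Count bracket nesting levels:
'[' at pos 0: depth = 1
'[' at pos 4: depth = 2
'[' at pos 8: depth = 3
Maximum depth reached: 3

3


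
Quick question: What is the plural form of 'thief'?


Apply rule: Change -f to -ves. 'thief' becomes 'thieves'.

thieves


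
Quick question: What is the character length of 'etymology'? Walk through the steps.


Spell out 'etymology' and number each letter: e(1), t(2), y(3), m(4), o(5), l(6), o(7), g(8), y(9). Total: 9 letters.

9


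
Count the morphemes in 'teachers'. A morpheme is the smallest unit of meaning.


Decomposition: teach (root) + -er (suffix) + -s (plural) = 3 morpheme(s)

3 morphemes


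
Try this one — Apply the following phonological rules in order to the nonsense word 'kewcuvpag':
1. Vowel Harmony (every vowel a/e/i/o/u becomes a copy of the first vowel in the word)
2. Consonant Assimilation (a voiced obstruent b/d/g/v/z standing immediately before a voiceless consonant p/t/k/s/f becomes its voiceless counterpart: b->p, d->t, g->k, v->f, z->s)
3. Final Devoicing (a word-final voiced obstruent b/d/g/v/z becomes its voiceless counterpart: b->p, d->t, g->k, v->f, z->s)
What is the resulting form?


Starting form: 'kewcuvpag'
Rule 1: Vowel Harmony: all vowels become 'e' (matching first vowel). 'kewcuvpag' -> 'kewcevpeg'
Rule 2: Consonant Assimilation: voiced obstruent before voiceless consonant becomes voiceless ('vp' -> 'fp'). 'kewcevpeg' -> 'kewcefpeg'
Rule 3: Final Devoicing: word-final voiced obstruent 'g' becomes voiceless 'k'. 'kewcefpeg' -> 'kewcefpek'
Final form: 'kewcefpek'

kewcefpek


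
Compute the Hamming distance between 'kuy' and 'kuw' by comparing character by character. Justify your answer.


Alignment:
Position 1: 'k' vs 'k' = match
Position 2: 'u' vs 'u' = match
Position 3: 'y' vs 'w' = DIFFER
Total differences: 1

1


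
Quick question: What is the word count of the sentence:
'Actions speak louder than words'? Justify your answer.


Split into words: Actions | speak | louder | than | words = 5 words.

5


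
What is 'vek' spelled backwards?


Reverse 'vek' character by character: 'kev'.

kev


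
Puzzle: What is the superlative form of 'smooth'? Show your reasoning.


Apply superlative formation (add -est): 'smooth' -> 'smoothest'.

smoothest


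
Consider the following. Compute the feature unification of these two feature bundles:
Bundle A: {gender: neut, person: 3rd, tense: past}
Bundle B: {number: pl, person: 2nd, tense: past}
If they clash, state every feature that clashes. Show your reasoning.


Compare features:
gender: A=neut vs B=_ -> unified: neut
number: A=_ vs B=pl -> unified: pl
person: A=3rd vs B=2nd -> CLASH
tense: A=past vs B=past -> unified: past
Clash detected on feature 'person' (3rd vs 2nd); unification fails.

CLASH on 'person' (3rd vs 2nd)


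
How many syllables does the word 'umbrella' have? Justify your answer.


Break 'umbrella' into syllables: um-brel-la -> um | brel | la = 3 syllables

3 syllables


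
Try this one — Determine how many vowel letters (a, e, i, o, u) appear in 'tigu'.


Vowels in 'tigu': i, u = 2 vowels.

2


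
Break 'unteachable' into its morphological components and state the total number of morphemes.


Step 1: Identify prefix: 'un' (meaning: not/reverse)
Step 2: Identify root: 'teach'
Step 3: Identify suffix(es): 'able'
Decomposition: un- (prefix: not/reverse) + teach (root) + -able (suffix: capable of)
Total morphemes: 3

3 morphemes (un- (prefix: not/reverse) + teach (root) + -able (suffix: capable of))


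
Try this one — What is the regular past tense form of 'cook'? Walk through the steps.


Apply rule: Add -ed. 'cook' becomes 'cooked'.

cooked


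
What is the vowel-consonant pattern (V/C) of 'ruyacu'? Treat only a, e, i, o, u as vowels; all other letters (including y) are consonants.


Letter mapping: r = C, u = V, y = C, a = V, c = C, u = V.

CVCVCV


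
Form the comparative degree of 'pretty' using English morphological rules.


Apply comparative formation (consonant + y: change y to i, add -er): 'pretty' -> 'prettier'.

prettier


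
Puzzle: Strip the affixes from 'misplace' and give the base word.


Remove prefix 'mis' from 'misplace' to get root 'place'.

place
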